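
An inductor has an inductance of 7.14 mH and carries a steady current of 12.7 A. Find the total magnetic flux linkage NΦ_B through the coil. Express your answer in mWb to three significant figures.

NΦ_B ≈ 90.7 mWb

From L = NΦ_B/I, the flux linkage is NΦ_B = LI.
NΦ_B = (7.140×10^-3 H)(12.7 A) = 9.068×10^-2 Wb.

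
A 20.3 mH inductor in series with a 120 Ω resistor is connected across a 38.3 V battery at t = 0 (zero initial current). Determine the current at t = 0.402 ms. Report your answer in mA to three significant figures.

I ≈ 290 mA

τ = L/R = 2.030×10^-2/120 = 1.692×10^-4 s; final current I_∞ = ε/R = 38.3/120 = 0.3192 A.
I(t) = I_∞(1 − e^(−t/τ)) with t/τ = 2.376.
I = (0.3192)(1 − e^(−2.376)) = 0.2895 A.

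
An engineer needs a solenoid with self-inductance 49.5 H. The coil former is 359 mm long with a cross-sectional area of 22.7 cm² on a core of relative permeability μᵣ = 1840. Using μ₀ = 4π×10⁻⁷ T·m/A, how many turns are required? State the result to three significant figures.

A = 22.7 cm² = 2.270×10^-3 m².
From L = μ₀μᵣN²A/ℓ, N = √(Lℓ / (μ₀μᵣA)).
N = √[(49.5)(0.359) / ((4π×10⁻⁷)(1840)×2.270×10^-3)] = √(3.386×10^6) ≈ 1840.0.

N ≈ 1840 turns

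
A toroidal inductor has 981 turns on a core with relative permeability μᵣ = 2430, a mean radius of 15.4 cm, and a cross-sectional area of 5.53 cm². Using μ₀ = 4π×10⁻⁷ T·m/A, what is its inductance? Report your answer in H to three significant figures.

L ≈ 1.68 H

For a thin toroid, L = μ₀μᵣN²A/(2πR).
L = (4π×10⁻⁷)(2430)(981)²(5.530×10^-4) / (2π×0.154 m) = 1.679 H.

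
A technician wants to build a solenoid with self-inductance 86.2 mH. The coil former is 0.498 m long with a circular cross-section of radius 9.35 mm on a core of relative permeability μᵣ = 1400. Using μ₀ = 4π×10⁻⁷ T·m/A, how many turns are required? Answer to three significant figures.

N ≈ 298 turns

A = πr² = π(9.350×10^-3 m)² = 2.746×10^-4 m².
From L = μ₀μᵣN²A/ℓ, N = √(Lℓ / (μ₀μᵣA)).
N = √[(8.620×10^-2)(0.498) / ((4π×10⁻⁷)(1400)×2.746×10^-4)] = √(8.884×10^4) ≈ 298.1.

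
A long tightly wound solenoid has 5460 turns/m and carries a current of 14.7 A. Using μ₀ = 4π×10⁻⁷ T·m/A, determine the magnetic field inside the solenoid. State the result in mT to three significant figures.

Inside a long solenoid, B = μ₀nI.
B = (4π×10⁻⁷)(5.460×10^3 m⁻¹)(14.7 A) = 0.1009 T.

B ≈ 101 mT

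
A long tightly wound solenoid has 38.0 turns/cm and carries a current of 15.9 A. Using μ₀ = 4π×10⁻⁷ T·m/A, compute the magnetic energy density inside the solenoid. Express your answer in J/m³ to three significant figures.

B = μ₀nI = (4π×10⁻⁷)(3.800×10^3)(15.9) = 7.593×10^-2 T.
u = B²/(2μ₀) = (7.593×10^-2)²/(2×4π×10⁻⁷) = 2.294×10^3 J/m³.

u ≈ 2290 J/m³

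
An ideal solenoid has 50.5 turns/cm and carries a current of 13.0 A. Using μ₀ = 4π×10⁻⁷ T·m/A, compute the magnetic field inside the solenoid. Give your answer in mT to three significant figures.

Inside a long solenoid, B = μ₀nI.
B = (4π×10⁻⁷)(5.050×10^3 m⁻¹)(13.0 A) = 8.250×10^-2 T.

B ≈ 82.5 mT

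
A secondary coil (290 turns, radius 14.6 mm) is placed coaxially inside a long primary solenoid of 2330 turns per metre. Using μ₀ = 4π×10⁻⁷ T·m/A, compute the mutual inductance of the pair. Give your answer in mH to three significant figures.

M ≈ 0.569 mH

The outer solenoid produces a uniform field B₁ = μ₀n₁I₁ across the inner coil,
so the flux linkage is N₂Φ = N₂B₁A₂ = μ₀n₁N₂A₂·I₁, giving M = μ₀n₁N₂A₂.
A₂ = πr² = π(1.460×10^-2 m)² = 6.697×10^-4 m².
M = (4π×10⁻⁷)(2330)(290)(6.697×10^-4) = 5.686×10^-4 H.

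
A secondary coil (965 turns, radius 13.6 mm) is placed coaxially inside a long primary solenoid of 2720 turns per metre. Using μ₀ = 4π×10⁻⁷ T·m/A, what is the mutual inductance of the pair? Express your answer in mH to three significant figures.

The outer solenoid produces a uniform field B₁ = μ₀n₁I₁ across the inner coil,
so the flux linkage is N₂Φ = N₂B₁A₂ = μ₀n₁N₂A₂·I₁, giving M = μ₀n₁N₂A₂.
A₂ = πr² = π(1.360×10^-2 m)² = 5.811×10^-4 m².
M = (4π×10⁻⁷)(2720)(965)(5.811×10^-4) = 1.917×10^-3 H.

M ≈ 1.92 mH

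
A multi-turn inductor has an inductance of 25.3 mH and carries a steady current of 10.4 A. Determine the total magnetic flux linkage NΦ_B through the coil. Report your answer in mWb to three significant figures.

From L = NΦ_B/I, the flux linkage is NΦ_B = LI.
NΦ_B = (2.530×10^-2 H)(10.4 A) = 0.2631 Wb.

NΦ_B ≈ 263 mWb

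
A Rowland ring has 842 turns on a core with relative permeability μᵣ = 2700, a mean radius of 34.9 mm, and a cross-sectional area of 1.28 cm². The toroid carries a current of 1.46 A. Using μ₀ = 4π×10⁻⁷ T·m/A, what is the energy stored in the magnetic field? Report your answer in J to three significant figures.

L = μ₀μᵣN²A/(2πR) = (4π×10⁻⁷)(2700)(842)²(1.280×10^-4)/(2π×3.490×10^-2) = 1.404 H.
U = ½LI² = ½(1.404)(1.46)² = 1.497 J.

U ≈ 1.50 J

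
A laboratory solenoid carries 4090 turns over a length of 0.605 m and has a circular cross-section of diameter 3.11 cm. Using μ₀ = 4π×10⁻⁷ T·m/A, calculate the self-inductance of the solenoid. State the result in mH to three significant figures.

L ≈ 26.4 mH

A = π(d/2)² = π(1.555×10^-2 m)² = 7.596×10^-4 m².
For a long solenoid, L = μ₀N²A/ℓ.
L = (4π×10⁻⁷)(4090)²(7.596×10^-4)/(0.605 m) = 2.639×10^-2 H.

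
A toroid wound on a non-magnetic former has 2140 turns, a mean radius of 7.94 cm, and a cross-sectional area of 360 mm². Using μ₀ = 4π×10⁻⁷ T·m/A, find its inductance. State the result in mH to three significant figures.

L ≈ 4.15 mH

For a thin toroid, L = μ₀N²A/(2πR).
L = (4π×10⁻⁷)(2140)²(3.600×10^-4) / (2π×7.940×10^-2 m) = 4.153×10^-3 H.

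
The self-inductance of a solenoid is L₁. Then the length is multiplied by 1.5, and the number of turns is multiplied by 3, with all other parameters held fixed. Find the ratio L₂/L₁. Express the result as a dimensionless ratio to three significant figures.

L₂/L₁ = 6.00

For a solenoid, L ∝ μᵣN²A/ℓ.
L₂/L₁ = (1.5)^-1 × (3)^2 = 6.00.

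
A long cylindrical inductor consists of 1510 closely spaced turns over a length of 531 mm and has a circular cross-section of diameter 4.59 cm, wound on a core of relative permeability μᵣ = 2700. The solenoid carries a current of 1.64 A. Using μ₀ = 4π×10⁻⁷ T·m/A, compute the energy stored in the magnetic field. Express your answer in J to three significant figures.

U ≈ 32.4 J

A = π(d/2)² = π(2.295×10^-2 m)² = 1.6547×10^-3 m².
L = μ₀μᵣN²A/ℓ = (4π×10⁻⁷)(2700)(1510)²(1.6547×10^-3)/(0.531) = 24.11 H.
U = ½LI² = ½(24.11)(1.64)² = 32.42 J.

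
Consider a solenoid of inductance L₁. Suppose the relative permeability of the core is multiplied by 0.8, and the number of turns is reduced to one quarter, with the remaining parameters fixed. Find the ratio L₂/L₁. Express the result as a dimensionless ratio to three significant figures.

For a solenoid, L ∝ μᵣN²A/ℓ.
L₂/L₁ = (0.8) × (0.25)^2 = 0.0500.

L₂/L₁ = 0.0500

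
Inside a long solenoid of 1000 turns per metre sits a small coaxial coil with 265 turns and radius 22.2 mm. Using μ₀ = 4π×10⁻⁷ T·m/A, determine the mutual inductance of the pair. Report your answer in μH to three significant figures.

M ≈ 516 μH

The outer solenoid produces a uniform field B₁ = μ₀n₁I₁ across the inner coil,
so the flux linkage is N₂Φ = N₂B₁A₂ = μ₀n₁N₂A₂·I₁, giving M = μ₀n₁N₂A₂.
A₂ = πr² = π(2.220×10^-2 m)² = 1.548×10^-3 m².
M = (4π×10⁻⁷)(1000)(265)(1.548×10^-3) = 5.156×10^-4 H.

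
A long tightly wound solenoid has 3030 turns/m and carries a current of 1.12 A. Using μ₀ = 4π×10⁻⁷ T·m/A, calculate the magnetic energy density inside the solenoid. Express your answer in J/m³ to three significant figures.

u ≈ 7.24 J/m³

B = μ₀nI = (4π×10⁻⁷)(3.030×10^3)(1.12) = 4.2645×10^-3 T.
u = B²/(2μ₀) = (4.2645×10^-3)²/(2×4π×10⁻⁷) = 7.236 J/m³.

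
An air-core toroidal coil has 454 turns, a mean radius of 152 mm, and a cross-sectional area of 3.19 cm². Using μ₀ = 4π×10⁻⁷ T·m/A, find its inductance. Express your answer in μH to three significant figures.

L ≈ 86.5 μH

For a thin toroid, L = μ₀N²A/(2πR).
L = (4π×10⁻⁷)(454)²(3.190×10^-4) / (2π×0.152 m) = 8.651×10^-5 H.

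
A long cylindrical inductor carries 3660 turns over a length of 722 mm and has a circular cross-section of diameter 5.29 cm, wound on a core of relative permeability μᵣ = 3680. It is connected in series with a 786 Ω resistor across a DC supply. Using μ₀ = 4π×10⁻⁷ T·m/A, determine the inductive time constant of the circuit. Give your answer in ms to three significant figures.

τ ≈ 240 ms

A = π(d/2)² = π(2.645×10^-2 m)² = 2.198×10^-3 m².
L = μ₀μᵣN²A/ℓ = (4π×10⁻⁷)(3680)(3660)²(2.198×10^-3)/(0.722) = 188.6 H.
τ = L/R = (188.6)/(786) = 0.2399 s.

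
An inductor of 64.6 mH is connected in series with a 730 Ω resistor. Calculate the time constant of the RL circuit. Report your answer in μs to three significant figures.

τ ≈ 88.5 μs

τ = L/R = (6.460×10^-2 H)/(730 Ω) = 8.849×10^-5 s.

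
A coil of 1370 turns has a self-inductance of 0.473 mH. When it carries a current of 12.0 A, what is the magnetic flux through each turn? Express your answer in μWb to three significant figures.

From L = NΦ_B/I, the flux per turn is Φ_B = LI/N.
Φ_B = (4.730×10^-4 H)(12.0 A)/1370 = 4.143×10^-6 Wb.

Φ_B ≈ 4.14 μWb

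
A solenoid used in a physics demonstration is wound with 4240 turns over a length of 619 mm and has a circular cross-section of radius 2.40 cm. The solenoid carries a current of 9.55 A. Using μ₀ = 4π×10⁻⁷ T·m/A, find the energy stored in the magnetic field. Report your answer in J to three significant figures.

A = πr² = π(2.400×10^-2 m)² = 1.810×10^-3 m².
L = μ₀N²A/ℓ = (4π×10⁻⁷)(4240)²(1.810×10^-3)/(0.619) = 6.604×10^-2 H.
U = ½LI² = ½(6.604×10^-2)(9.55)² = 3.012 J.

U ≈ 3.01 J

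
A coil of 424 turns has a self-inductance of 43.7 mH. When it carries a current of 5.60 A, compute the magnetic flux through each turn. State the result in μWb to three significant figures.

Φ_B ≈ 577 μWb

From L = NΦ_B/I, the flux per turn is Φ_B = LI/N.
Φ_B = (4.370×10^-2 H)(5.60 A)/424 = 5.772×10^-4 Wb.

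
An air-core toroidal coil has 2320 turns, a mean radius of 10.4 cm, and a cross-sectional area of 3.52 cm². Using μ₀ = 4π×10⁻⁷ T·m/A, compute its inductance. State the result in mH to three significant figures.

L ≈ 3.64 mH

For a thin toroid, L = μ₀N²A/(2πR).
L = (4π×10⁻⁷)(2320)²(3.520×10^-4) / (2π×0.104 m) = 3.643×10^-3 H.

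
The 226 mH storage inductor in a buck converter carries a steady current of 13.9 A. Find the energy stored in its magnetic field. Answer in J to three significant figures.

Stored magnetic energy: U = ½LI².
U = ½(0.226 H)(13.9 A)² = 21.83 J.

U ≈ 21.8 J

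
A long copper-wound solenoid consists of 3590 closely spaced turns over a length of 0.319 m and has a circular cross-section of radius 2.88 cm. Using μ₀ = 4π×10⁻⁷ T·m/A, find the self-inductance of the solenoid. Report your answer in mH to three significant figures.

A = πr² = π(2.880×10^-2 m)² = 2.606×10^-3 m².
For a long solenoid, L = μ₀N²A/ℓ.
L = (4π×10⁻⁷)(3590)²(2.606×10^-3)/(0.319 m) = 0.1323 H.

L ≈ 132 mH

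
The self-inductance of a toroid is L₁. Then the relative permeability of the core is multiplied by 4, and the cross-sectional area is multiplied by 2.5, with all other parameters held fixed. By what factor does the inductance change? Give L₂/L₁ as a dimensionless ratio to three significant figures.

For a toroid, L ∝ μᵣN²A/R.
L₂/L₁ = (4) × (2.5) = 10.0.

L₂/L₁ = 10.0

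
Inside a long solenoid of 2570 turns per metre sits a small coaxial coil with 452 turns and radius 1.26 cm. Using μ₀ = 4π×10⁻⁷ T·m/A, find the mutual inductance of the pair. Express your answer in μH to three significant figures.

The outer solenoid produces a uniform field B₁ = μ₀n₁I₁ across the inner coil,
so the flux linkage is N₂Φ = N₂B₁A₂ = μ₀n₁N₂A₂·I₁, giving M = μ₀n₁N₂A₂.
A₂ = πr² = π(1.260×10^-2 m)² = 4.988×10^-4 m².
M = (4π×10⁻⁷)(2570)(452)(4.988×10^-4) = 7.281×10^-4 H.

M ≈ 728 μH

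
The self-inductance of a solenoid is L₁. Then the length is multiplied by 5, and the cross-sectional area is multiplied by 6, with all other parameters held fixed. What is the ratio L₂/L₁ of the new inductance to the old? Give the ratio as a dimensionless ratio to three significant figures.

For a solenoid, L ∝ μᵣN²A/ℓ.
L₂/L₁ = (5)^-1 × (6) = 1.20.

L₂/L₁ = 1.20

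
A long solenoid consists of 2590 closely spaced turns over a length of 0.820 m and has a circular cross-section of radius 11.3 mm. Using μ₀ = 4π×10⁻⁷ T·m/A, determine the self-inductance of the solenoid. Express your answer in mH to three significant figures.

L ≈ 4.12 mH

A = πr² = π(1.130×10^-2 m)² = 4.011×10^-4 m².
For a long solenoid, L = μ₀N²A/ℓ.
L = (4π×10⁻⁷)(2590)²(4.011×10^-4)/(0.82 m) = 4.124×10^-3 H.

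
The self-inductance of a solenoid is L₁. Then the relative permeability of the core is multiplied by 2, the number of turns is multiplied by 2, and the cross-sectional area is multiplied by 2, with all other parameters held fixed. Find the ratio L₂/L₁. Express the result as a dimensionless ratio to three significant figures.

For a solenoid, L ∝ μᵣN²A/ℓ.
L₂/L₁ = (2) × (2)^2 × (2) = 16.0.

L₂/L₁ = 16.0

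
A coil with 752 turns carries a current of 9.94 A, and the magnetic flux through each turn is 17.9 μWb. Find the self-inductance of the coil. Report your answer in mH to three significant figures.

L ≈ 1.35 mH

Self-inductance is defined by L = NΦ_B/I (flux linkage over current).
L = (752)(1.790×10^-5 Wb)/(9.94 A) = 1.354×10^-3 H.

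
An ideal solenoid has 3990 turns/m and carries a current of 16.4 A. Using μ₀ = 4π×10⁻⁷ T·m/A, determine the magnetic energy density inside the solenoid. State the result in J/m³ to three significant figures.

u ≈ 2690 J/m³

B = μ₀nI = (4π×10⁻⁷)(3.990×10^3)(16.4) = 8.223×10^-2 T.
u = B²/(2μ₀) = (8.223×10^-2)²/(2×4π×10⁻⁷) = 2.690×10^3 J/m³.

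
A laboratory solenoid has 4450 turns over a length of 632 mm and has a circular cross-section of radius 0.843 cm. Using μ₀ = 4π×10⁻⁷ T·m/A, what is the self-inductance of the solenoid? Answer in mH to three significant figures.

A = πr² = π(8.430×10^-3 m)² = 2.233×10^-4 m².
For a long solenoid, L = μ₀N²A/ℓ.
L = (4π×10⁻⁷)(4450)²(2.233×10^-4)/(0.632 m) = 8.791×10^-3 H.

L ≈ 8.79 mH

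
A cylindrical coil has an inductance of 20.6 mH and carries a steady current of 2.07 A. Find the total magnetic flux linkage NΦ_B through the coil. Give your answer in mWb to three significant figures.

From L = NΦ_B/I, the flux linkage is NΦ_B = LI.
NΦ_B = (2.060×10^-2 H)(2.07 A) = 4.264×10^-2 Wb.

NΦ_B ≈ 42.6 mWb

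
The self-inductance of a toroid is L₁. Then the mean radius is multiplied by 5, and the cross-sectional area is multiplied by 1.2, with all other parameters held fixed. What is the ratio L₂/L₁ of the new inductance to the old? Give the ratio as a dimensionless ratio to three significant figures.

L₂/L₁ = 0.240

For a toroid, L ∝ μᵣN²A/R.
L₂/L₁ = (5)^-1 × (1.2) = 0.240.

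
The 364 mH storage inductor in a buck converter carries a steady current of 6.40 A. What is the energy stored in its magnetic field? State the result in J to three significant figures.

Stored magnetic energy: U = ½LI².
U = ½(0.364 H)(6.40 A)² = 7.4547 J.

U ≈ 7.45 J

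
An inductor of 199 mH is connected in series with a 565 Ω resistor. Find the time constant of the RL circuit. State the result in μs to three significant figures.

τ ≈ 352 μs

τ = L/R = (0.199 H)/(565 Ω) = 3.522×10^-4 s.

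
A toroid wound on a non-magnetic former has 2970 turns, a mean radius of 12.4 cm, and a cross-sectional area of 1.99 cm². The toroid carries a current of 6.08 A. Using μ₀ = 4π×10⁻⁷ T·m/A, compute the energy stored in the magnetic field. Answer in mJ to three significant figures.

L = μ₀N²A/(2πR) = (4π×10⁻⁷)(2970)²(1.990×10^-4)/(2π×0.124) = 2.831×10^-3 H.
U = ½LI² = ½(2.831×10^-3)(6.08)² = 5.233×10^-2 J.

U ≈ 52.3 mJ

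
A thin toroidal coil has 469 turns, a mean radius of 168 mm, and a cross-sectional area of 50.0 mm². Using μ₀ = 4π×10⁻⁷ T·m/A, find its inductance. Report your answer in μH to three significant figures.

L ≈ 13.1 μH

For a thin toroid, L = μ₀N²A/(2πR).
L = (4π×10⁻⁷)(469)²(5.000×10^-5) / (2π×0.168 m) = 1.309×10^-5 H.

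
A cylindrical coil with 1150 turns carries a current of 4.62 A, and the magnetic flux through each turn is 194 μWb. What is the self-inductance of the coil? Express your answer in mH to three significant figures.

Self-inductance is defined by L = NΦ_B/I (flux linkage over current).
L = (1150)(1.940×10^-4 Wb)/(4.62 A) = 4.829×10^-2 H.

L ≈ 48.3 mH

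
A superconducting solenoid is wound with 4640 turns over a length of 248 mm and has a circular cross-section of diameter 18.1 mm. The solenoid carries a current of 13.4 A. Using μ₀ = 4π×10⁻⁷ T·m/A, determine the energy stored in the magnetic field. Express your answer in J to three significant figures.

A = π(d/2)² = π(9.050×10^-3 m)² = 2.573×10^-4 m².
L = μ₀N²A/ℓ = (4π×10⁻⁷)(4640)²(2.573×10^-4)/(0.248) = 2.807×10^-2 H.
U = ½LI² = ½(2.807×10^-2)(13.4)² = 2.52 J.

U ≈ 2.52 J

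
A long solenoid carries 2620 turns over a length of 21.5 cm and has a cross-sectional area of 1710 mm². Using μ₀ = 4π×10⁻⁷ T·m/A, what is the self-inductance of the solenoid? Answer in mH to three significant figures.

A = 1710 mm² = 1.710×10^-3 m².
For a long solenoid, L = μ₀N²A/ℓ.
L = (4π×10⁻⁷)(2620)²(1.710×10^-3)/(0.215 m) = 6.861×10^-2 H.

L ≈ 68.6 mH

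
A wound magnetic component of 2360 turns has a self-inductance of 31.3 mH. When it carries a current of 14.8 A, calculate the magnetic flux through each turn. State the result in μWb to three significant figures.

From L = NΦ_B/I, the flux per turn is Φ_B = LI/N.
Φ_B = (3.130×10^-2 H)(14.8 A)/2360 = 1.963×10^-4 Wb.

Φ_B ≈ 196 μWb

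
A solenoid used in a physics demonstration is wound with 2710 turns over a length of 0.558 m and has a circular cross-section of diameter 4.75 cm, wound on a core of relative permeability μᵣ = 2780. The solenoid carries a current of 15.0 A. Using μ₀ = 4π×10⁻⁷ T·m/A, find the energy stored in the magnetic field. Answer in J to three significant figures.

U ≈ 9170 J

A = π(d/2)² = π(2.375×10^-2 m)² = 1.772×10^-3 m².
L = μ₀μᵣN²A/ℓ = (4π×10⁻⁷)(2780)(2710)²(1.772×10^-3)/(0.558) = 81.48 H.
U = ½LI² = ½(81.48)(15.0)² = 9.166×10^3 J.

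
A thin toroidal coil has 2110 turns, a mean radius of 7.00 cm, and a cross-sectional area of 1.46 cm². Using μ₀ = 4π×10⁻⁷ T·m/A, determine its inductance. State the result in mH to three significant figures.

L ≈ 1.86 mH

For a thin toroid, L = μ₀N²A/(2πR).
L = (4π×10⁻⁷)(2110)²(1.460×10^-4) / (2π×7.000×10^-2 m) = 1.857×10^-3 H.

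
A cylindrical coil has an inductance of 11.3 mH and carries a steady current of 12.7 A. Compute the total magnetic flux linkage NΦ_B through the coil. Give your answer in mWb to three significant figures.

From L = NΦ_B/I, the flux linkage is NΦ_B = LI.
NΦ_B = (1.130×10^-2 H)(12.7 A) = 0.1435 Wb.

NΦ_B ≈ 144 mWb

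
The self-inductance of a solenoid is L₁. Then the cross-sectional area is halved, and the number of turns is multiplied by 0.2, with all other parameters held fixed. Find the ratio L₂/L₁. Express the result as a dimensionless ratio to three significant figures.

L₂/L₁ = 0.0200

For a solenoid, L ∝ μᵣN²A/ℓ.
L₂/L₁ = (0.5) × (0.2)^2 = 0.0200.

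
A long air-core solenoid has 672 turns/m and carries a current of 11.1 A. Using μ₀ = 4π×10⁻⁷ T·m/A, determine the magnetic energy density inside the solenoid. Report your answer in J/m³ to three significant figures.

u ≈ 35.0 J/m³

B = μ₀nI = (4π×10⁻⁷)(672)(11.1) = 9.374×10^-3 T.
u = B²/(2μ₀) = (9.374×10^-3)²/(2×4π×10⁻⁷) = 34.96 J/m³.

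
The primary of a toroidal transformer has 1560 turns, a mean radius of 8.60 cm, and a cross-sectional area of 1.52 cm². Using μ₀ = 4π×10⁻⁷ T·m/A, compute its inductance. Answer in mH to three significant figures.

L ≈ 0.860 mH

For a thin toroid, L = μ₀N²A/(2πR).
L = (4π×10⁻⁷)(1560)²(1.520×10^-4) / (2π×8.600×10^-2 m) = 8.602×10^-4 H.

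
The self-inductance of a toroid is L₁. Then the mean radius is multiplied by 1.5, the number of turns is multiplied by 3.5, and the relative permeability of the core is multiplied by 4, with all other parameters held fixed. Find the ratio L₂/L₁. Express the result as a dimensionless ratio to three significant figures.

L₂/L₁ = 32.7

For a toroid, L ∝ μᵣN²A/R.
L₂/L₁ = (1.5)^-1 × (3.5)^2 × (4) = 32.7.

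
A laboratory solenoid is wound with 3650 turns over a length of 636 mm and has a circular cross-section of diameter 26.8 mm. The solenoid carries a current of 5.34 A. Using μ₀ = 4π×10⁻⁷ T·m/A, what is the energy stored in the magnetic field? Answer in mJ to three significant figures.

U ≈ 212 mJ

A = π(d/2)² = π(1.340×10^-2 m)² = 5.641×10^-4 m².
L = μ₀N²A/ℓ = (4π×10⁻⁷)(3650)²(5.641×10^-4)/(0.636) = 1.4849×10^-2 H.
U = ½LI² = ½(1.4849×10^-2)(5.34)² = 0.2117 J.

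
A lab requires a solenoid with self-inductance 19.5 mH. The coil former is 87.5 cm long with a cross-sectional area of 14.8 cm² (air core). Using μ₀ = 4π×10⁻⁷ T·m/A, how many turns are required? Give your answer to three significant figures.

N ≈ 3030 turns

A = 14.8 cm² = 1.480×10^-3 m².
From L = μ₀N²A/ℓ, N = √(Lℓ / (μ₀A)).
N = √[(1.950×10^-2)(0.875) / ((4π×10⁻⁷)×1.480×10^-3)] = √(9.174×10^6) ≈ 3028.9.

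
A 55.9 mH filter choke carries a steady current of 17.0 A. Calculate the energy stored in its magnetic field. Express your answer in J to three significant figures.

Stored magnetic energy: U = ½LI².
U = ½(5.590×10^-2 H)(17.0 A)² = 8.078 J.

U ≈ 8.08 J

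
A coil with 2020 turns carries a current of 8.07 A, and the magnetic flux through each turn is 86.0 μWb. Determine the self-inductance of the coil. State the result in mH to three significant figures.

Self-inductance is defined by L = NΦ_B/I (flux linkage over current).
L = (2020)(8.600×10^-5 Wb)/(8.07 A) = 2.153×10^-2 H.

L ≈ 21.5 mH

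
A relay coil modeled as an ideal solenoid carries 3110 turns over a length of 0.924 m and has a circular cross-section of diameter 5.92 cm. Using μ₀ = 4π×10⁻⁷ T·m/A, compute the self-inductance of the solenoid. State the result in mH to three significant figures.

A = π(d/2)² = π(2.960×10^-2 m)² = 2.753×10^-3 m².
For a long solenoid, L = μ₀N²A/ℓ.
L = (4π×10⁻⁷)(3110)²(2.753×10^-3)/(0.924 m) = 3.621×10^-2 H.

L ≈ 36.2 mH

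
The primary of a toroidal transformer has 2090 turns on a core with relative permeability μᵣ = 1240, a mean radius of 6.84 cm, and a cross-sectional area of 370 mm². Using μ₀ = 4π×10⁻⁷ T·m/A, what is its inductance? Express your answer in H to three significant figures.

For a thin toroid, L = μ₀μᵣN²A/(2πR).
L = (4π×10⁻⁷)(1240)(2090)²(3.700×10^-4) / (2π×6.840×10^-2 m) = 5.86 H.

L ≈ 5.86 H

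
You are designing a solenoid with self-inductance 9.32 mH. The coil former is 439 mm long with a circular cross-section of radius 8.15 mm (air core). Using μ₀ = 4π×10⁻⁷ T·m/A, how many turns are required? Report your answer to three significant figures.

N ≈ 3950 turns

A = πr² = π(8.150×10^-3 m)² = 2.087×10^-4 m².
From L = μ₀N²A/ℓ, N = √(Lℓ / (μ₀A)).
N = √[(9.320×10^-3)(0.439) / ((4π×10⁻⁷)×2.087×10^-4)] = √(1.560×10^7) ≈ 3950.1.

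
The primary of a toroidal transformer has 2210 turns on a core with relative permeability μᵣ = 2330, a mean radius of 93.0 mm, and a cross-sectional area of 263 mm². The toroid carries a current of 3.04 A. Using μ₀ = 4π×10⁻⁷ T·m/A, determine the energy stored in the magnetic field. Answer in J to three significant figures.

L = μ₀μᵣN²A/(2πR) = (4π×10⁻⁷)(2330)(2210)²(2.630×10^-4)/(2π×9.300×10^-2) = 6.436 H.
U = ½LI² = ½(6.436)(3.04)² = 29.74 J.

U ≈ 29.7 J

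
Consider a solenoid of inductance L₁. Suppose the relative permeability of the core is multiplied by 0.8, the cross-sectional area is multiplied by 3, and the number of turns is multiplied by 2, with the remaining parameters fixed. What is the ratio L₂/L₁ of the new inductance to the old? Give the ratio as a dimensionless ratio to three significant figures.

L₂/L₁ = 9.60

For a solenoid, L ∝ μᵣN²A/ℓ.
L₂/L₁ = (0.8) × (3) × (2)^2 = 9.60.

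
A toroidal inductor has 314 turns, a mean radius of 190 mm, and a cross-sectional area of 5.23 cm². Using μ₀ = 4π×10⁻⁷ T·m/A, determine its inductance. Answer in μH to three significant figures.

For a thin toroid, L = μ₀N²A/(2πR).
L = (4π×10⁻⁷)(314)²(5.230×10^-4) / (2π×0.19 m) = 5.428×10^-5 H.

L ≈ 54.3 μH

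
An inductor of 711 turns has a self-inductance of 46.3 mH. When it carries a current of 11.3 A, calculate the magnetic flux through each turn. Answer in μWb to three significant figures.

Φ_B ≈ 736 μWb

From L = NΦ_B/I, the flux per turn is Φ_B = LI/N.
Φ_B = (4.630×10^-2 H)(11.3 A)/711 = 7.359×10^-4 Wb.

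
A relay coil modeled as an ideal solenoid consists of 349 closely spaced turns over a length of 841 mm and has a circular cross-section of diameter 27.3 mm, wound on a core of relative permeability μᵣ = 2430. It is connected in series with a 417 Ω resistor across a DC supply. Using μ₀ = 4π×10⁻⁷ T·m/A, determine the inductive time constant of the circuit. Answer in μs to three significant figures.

A = π(d/2)² = π(1.365×10^-2 m)² = 5.853×10^-4 m².
L = μ₀μᵣN²A/ℓ = (4π×10⁻⁷)(2430)(349)²(5.853×10^-4)/(0.841) = 0.2589 H.
τ = L/R = (0.2589)/(417) = 6.208×10^-4 s.

τ ≈ 621 μs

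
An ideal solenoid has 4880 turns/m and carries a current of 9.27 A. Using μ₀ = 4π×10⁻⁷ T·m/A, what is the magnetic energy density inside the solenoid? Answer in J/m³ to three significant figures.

u ≈ 1290 J/m³

B = μ₀nI = (4π×10⁻⁷)(4.880×10^3)(9.27) = 5.6847×10^-2 T.
u = B²/(2μ₀) = (5.6847×10^-2)²/(2×4π×10⁻⁷) = 1.286×10^3 J/m³.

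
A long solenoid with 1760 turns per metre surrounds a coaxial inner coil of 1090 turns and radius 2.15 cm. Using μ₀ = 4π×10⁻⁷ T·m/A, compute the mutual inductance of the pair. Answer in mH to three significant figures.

M ≈ 3.50 mH

The outer solenoid produces a uniform field B₁ = μ₀n₁I₁ across the inner coil,
so the flux linkage is N₂Φ = N₂B₁A₂ = μ₀n₁N₂A₂·I₁, giving M = μ₀n₁N₂A₂.
A₂ = πr² = π(2.150×10^-2 m)² = 1.452×10^-3 m².
M = (4π×10⁻⁷)(1760)(1090)(1.452×10^-3) = 3.501×10^-3 H.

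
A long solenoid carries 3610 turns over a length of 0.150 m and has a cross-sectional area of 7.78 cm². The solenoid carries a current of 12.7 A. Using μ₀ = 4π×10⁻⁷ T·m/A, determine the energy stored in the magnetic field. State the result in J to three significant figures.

A = 7.78 cm² = 7.780×10^-4 m².
L = μ₀N²A/ℓ = (4π×10⁻⁷)(3610)²(7.780×10^-4)/(0.15) = 8.494×10^-2 H.
U = ½LI² = ½(8.494×10^-2)(12.7)² = 6.85 J.

U ≈ 6.85 J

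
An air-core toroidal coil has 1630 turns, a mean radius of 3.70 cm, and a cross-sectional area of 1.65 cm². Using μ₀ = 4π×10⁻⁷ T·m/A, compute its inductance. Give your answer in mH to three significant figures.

For a thin toroid, L = μ₀N²A/(2πR).
L = (4π×10⁻⁷)(1630)²(1.650×10^-4) / (2π×3.700×10^-2 m) = 2.370×10^-3 H.

L ≈ 2.37 mH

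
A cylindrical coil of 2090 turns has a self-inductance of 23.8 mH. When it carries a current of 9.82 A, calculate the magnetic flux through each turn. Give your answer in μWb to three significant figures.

Φ_B ≈ 112 μWb

From L = NΦ_B/I, the flux per turn is Φ_B = LI/N.
Φ_B = (2.380×10^-2 H)(9.82 A)/2090 = 1.118×10^-4 Wb.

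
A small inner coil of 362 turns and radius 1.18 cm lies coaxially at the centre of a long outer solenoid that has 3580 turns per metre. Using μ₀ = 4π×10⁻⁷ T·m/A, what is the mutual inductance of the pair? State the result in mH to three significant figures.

M ≈ 0.712 mH

The outer solenoid produces a uniform field B₁ = μ₀n₁I₁ across the inner coil,
so the flux linkage is N₂Φ = N₂B₁A₂ = μ₀n₁N₂A₂·I₁, giving M = μ₀n₁N₂A₂.
A₂ = πr² = π(1.180×10^-2 m)² = 4.374×10^-4 m².
M = (4π×10⁻⁷)(3580)(362)(4.374×10^-4) = 7.124×10^-4 H.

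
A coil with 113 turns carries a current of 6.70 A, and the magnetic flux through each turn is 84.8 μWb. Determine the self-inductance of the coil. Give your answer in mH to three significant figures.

L ≈ 1.43 mH

Self-inductance is defined by L = NΦ_B/I (flux linkage over current).
L = (113)(8.480×10^-5 Wb)/(6.70 A) = 1.430×10^-3 H.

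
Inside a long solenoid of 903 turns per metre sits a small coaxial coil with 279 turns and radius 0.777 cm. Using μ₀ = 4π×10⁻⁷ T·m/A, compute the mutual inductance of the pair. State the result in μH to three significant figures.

The outer solenoid produces a uniform field B₁ = μ₀n₁I₁ across the inner coil,
so the flux linkage is N₂Φ = N₂B₁A₂ = μ₀n₁N₂A₂·I₁, giving M = μ₀n₁N₂A₂.
A₂ = πr² = π(7.770×10^-3 m)² = 1.897×10^-4 m².
M = (4π×10⁻⁷)(903)(279)(1.897×10^-4) = 6.0047×10^-5 H.

M ≈ 60.0 μH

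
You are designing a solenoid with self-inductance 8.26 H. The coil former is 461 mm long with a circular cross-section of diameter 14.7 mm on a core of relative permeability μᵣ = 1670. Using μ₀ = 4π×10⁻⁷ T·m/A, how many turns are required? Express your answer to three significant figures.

A = π(d/2)² = π(7.350×10^-3 m)² = 1.697×10^-4 m².
From L = μ₀μᵣN²A/ℓ, N = √(Lℓ / (μ₀μᵣA)).
N = √[(8.26)(0.461) / ((4π×10⁻⁷)(1670)×1.697×10^-4)] = √(1.069×10^7) ≈ 3269.8.

N ≈ 3270 turns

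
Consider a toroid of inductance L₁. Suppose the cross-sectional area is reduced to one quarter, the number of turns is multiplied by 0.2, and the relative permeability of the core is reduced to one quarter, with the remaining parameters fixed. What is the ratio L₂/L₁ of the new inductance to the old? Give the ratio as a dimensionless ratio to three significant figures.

L₂/L₁ = 0.0025

For a toroid, L ∝ μᵣN²A/R.
L₂/L₁ = (0.25) × (0.2)^2 × (0.25) = 0.0025.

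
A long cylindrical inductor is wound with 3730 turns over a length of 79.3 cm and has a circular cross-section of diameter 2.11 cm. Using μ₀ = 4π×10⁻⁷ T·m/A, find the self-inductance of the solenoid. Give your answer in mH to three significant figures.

L ≈ 7.71 mH

A = π(d/2)² = π(1.055×10^-2 m)² = 3.497×10^-4 m².
For a long solenoid, L = μ₀N²A/ℓ.
L = (4π×10⁻⁷)(3730)²(3.497×10^-4)/(0.793 m) = 7.709×10^-3 H.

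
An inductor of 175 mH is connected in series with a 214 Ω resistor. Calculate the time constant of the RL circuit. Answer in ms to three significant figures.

τ ≈ 0.818 ms

τ = L/R = (0.175 H)/(214 Ω) = 8.178×10^-4 s.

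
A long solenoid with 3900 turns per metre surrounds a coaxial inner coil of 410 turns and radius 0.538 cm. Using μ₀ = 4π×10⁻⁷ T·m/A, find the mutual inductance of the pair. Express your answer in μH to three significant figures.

The outer solenoid produces a uniform field B₁ = μ₀n₁I₁ across the inner coil,
so the flux linkage is N₂Φ = N₂B₁A₂ = μ₀n₁N₂A₂·I₁, giving M = μ₀n₁N₂A₂.
A₂ = πr² = π(5.380×10^-3 m)² = 9.093×10^-5 m².
M = (4π×10⁻⁷)(3900)(410)(9.093×10^-5) = 1.827×10^-4 H.

M ≈ 183 μH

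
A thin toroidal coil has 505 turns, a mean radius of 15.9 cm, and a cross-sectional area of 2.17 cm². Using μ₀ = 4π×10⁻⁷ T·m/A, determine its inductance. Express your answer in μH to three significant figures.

L ≈ 69.6 μH

For a thin toroid, L = μ₀N²A/(2πR).
L = (4π×10⁻⁷)(505)²(2.170×10^-4) / (2π×0.159 m) = 6.961×10^-5 H.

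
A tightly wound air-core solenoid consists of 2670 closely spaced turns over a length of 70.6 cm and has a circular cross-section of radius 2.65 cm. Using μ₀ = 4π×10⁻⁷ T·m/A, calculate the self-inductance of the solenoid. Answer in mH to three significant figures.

L ≈ 28.0 mH

A = πr² = π(2.650×10^-2 m)² = 2.206×10^-3 m².
For a long solenoid, L = μ₀N²A/ℓ.
L = (4π×10⁻⁷)(2670)²(2.206×10^-3)/(0.706 m) = 2.799×10^-2 H.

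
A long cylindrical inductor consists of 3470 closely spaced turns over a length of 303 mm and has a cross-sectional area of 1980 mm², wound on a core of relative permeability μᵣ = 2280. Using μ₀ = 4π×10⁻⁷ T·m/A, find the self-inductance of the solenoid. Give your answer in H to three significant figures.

L ≈ 225 H

A = 1980 mm² = 1.980×10^-3 m².
For a long solenoid, L = μ₀μᵣN²A/ℓ.
L = (4π×10⁻⁷)(2280)(3470)²(1.980×10^-3)/(0.303 m) = 225.4 H.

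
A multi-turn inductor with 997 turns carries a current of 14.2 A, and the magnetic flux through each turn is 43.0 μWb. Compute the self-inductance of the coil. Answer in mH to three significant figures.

L ≈ 3.02 mH

Self-inductance is defined by L = NΦ_B/I (flux linkage over current).
L = (997)(4.300×10^-5 Wb)/(14.2 A) = 3.019×10^-3 H.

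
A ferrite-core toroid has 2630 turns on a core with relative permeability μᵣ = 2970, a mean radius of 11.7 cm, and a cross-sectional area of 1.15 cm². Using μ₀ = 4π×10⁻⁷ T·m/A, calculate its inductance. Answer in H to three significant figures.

L ≈ 4.04 H

For a thin toroid, L = μ₀μᵣN²A/(2πR).
L = (4π×10⁻⁷)(2970)(2630)²(1.150×10^-4) / (2π×0.117 m) = 4.038 H.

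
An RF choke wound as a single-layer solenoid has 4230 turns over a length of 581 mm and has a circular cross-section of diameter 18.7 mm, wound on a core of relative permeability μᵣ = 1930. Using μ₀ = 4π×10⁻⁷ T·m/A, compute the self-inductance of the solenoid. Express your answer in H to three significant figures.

L ≈ 20.5 H

A = π(d/2)² = π(9.350×10^-3 m)² = 2.746×10^-4 m².
For a long solenoid, L = μ₀μᵣN²A/ℓ.
L = (4π×10⁻⁷)(1930)(4230)²(2.746×10^-4)/(0.581 m) = 20.51 H.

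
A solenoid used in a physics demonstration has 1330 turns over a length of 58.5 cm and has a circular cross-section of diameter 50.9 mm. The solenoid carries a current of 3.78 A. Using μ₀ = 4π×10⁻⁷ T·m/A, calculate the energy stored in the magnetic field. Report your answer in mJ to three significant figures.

A = π(d/2)² = π(2.545×10^-2 m)² = 2.0348×10^-3 m².
L = μ₀N²A/ℓ = (4π×10⁻⁷)(1330)²(2.0348×10^-3)/(0.585) = 7.732×10^-3 H.
U = ½LI² = ½(7.732×10^-3)(3.78)² = 5.524×10^-2 J.

U ≈ 55.2 mJ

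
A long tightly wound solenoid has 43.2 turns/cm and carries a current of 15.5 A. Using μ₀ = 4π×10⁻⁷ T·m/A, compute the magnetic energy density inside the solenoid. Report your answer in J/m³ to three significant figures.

B = μ₀nI = (4π×10⁻⁷)(4.320×10^3)(15.5) = 8.414×10^-2 T.
u = B²/(2μ₀) = (8.414×10^-2)²/(2×4π×10⁻⁷) = 2.817×10^3 J/m³.

u ≈ 2820 J/m³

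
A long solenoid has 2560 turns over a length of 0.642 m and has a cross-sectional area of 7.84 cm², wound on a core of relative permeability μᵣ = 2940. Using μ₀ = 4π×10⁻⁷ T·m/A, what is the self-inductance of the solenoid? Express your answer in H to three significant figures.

A = 7.84 cm² = 7.840×10^-4 m².
For a long solenoid, L = μ₀μᵣN²A/ℓ.
L = (4π×10⁻⁷)(2940)(2560)²(7.840×10^-4)/(0.642 m) = 29.57 H.

L ≈ 29.6 H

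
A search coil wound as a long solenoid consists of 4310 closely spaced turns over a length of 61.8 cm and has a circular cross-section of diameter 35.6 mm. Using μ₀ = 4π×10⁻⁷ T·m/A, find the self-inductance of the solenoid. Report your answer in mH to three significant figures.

A = π(d/2)² = π(1.780×10^-2 m)² = 9.954×10^-4 m².
For a long solenoid, L = μ₀N²A/ℓ.
L = (4π×10⁻⁷)(4310)²(9.954×10^-4)/(0.618 m) = 3.760×10^-2 H.

L ≈ 37.6 mH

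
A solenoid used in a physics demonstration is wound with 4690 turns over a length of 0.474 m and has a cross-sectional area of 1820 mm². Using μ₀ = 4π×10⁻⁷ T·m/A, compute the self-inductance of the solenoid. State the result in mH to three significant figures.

L ≈ 106 mH

A = 1820 mm² = 1.820×10^-3 m².
For a long solenoid, L = μ₀N²A/ℓ.
L = (4π×10⁻⁷)(4690)²(1.820×10^-3)/(0.474 m) = 0.1061 H.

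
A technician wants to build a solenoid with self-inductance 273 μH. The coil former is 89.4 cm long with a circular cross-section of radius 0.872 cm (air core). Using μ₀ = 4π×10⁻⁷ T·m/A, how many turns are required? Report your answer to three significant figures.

A = πr² = π(8.720×10^-3 m)² = 2.389×10^-4 m².
From L = μ₀N²A/ℓ, N = √(Lℓ / (μ₀A)).
N = √[(2.730×10^-4)(0.894) / ((4π×10⁻⁷)×2.389×10^-4)] = √(8.130×10^5) ≈ 901.7.

N ≈ 902 turns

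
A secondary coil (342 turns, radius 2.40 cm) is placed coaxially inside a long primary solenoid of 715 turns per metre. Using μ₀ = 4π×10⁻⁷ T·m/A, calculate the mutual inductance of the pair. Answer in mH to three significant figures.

M ≈ 0.556 mH

The outer solenoid produces a uniform field B₁ = μ₀n₁I₁ across the inner coil,
so the flux linkage is N₂Φ = N₂B₁A₂ = μ₀n₁N₂A₂·I₁, giving M = μ₀n₁N₂A₂.
A₂ = πr² = π(2.400×10^-2 m)² = 1.810×10^-3 m².
M = (4π×10⁻⁷)(715)(342)(1.810×10^-3) = 5.561×10^-4 H.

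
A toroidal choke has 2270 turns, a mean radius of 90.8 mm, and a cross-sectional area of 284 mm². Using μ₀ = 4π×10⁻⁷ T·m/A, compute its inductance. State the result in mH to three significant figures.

L ≈ 3.22 mH

For a thin toroid, L = μ₀N²A/(2πR).
L = (4π×10⁻⁷)(2270)²(2.840×10^-4) / (2π×9.080×10^-2 m) = 3.223×10^-3 H.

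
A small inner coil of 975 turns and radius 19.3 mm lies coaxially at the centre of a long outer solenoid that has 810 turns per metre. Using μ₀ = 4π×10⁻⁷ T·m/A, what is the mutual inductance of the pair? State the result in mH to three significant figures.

The outer solenoid produces a uniform field B₁ = μ₀n₁I₁ across the inner coil,
so the flux linkage is N₂Φ = N₂B₁A₂ = μ₀n₁N₂A₂·I₁, giving M = μ₀n₁N₂A₂.
A₂ = πr² = π(1.930×10^-2 m)² = 1.170×10^-3 m².
M = (4π×10⁻⁷)(810)(975)(1.170×10^-3) = 1.161×10^-3 H.

M ≈ 1.16 mH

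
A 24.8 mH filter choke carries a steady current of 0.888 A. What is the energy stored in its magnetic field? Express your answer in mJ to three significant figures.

U ≈ 9.78 mJ

Stored magnetic energy: U = ½LI².
U = ½(2.480×10^-2 H)(0.888 A)² = 9.778×10^-3 J.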